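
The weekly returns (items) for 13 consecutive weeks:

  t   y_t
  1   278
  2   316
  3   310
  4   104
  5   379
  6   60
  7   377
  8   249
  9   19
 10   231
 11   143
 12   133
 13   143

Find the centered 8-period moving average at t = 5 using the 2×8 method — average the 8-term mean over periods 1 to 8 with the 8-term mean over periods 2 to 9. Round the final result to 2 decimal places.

Sum over 1–8: 278 + 316 + 310 + 104 + 379 + 60 + 377 + 249 = 2073
Sum over 2–9: 316 + 310 + 104 + 379 + 60 + 377 + 249 + 19 = 1814
CMA at t=5 = (2073 + 1814) / (2·8) = 3887 / 16 = 242.94

242.94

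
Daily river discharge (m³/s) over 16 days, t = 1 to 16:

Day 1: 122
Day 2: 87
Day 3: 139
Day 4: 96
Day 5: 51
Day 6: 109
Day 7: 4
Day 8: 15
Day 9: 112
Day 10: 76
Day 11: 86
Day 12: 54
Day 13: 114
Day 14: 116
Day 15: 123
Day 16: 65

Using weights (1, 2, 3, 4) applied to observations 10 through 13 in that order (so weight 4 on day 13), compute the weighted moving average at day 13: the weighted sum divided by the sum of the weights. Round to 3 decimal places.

86.600

Weighted sum: 1·76 + 2·86 + 3·54 + 4·114 = 76 + 172 + 162 + 456 = 866
Weight total: 1 + 2 + 3 + 4 = 10
WMA = 866 / 10 = 86.600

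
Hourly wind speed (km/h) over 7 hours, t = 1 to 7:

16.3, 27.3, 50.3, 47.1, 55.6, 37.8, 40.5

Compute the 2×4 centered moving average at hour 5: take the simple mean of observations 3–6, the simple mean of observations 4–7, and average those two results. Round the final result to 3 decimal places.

46.475

Sum over 3–6: 50.3 + 47.1 + 55.6 + 37.8 = 190.8
Sum over 4–7: 47.1 + 55.6 + 37.8 + 40.5 = 181.0
CMA at t=5 = (190.8 + 181.0) / (2·4) = 371.8 / 8 = 46.475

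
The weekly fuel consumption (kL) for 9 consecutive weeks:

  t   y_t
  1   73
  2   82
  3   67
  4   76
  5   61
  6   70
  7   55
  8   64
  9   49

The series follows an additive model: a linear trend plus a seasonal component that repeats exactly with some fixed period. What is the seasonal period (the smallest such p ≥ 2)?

First differences y_{t+1} − y_t: 9, -15, 9, -15, 9, -15, …
The difference pattern repeats every 2 terms and not for any smaller step, so p = 2.

2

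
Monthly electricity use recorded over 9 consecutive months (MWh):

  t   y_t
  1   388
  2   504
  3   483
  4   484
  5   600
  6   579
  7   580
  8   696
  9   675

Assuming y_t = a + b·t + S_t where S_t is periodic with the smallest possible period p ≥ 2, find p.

First differences y_{t+1} − y_t: 116, -21, 1, 116, -21, 1, 116, -21, …
The difference pattern repeats every 3 terms and not for any smaller step, so p = 3.

3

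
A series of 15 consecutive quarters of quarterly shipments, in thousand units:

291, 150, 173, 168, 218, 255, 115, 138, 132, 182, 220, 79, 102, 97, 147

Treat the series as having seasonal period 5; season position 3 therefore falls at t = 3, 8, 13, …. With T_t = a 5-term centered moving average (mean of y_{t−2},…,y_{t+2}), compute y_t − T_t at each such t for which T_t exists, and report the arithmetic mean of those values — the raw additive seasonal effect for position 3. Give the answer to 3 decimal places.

-26.800

Season position 3 occurs at t = 3, 8, 13 (where T_t is defined).
t=3: T_3 = 200.00000; y_3 − T_3 = 173 − 200.00000 = -27.00000
t=8: T_8 = 164.40000; y_8 − T_8 = 138 − 164.40000 = -26.40000
t=13: T_13 = 129.00000; y_13 − T_13 = 102 − 129.00000 = -27.00000
Mean deviation: (-27.00000 + -26.40000 + -27.00000) / 3 = -26.800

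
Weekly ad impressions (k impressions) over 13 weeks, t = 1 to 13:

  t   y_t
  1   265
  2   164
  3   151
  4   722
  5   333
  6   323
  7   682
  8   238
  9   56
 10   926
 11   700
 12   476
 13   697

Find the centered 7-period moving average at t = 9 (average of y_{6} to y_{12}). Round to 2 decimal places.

Sum of periods 6–12: 323 + 682 + 238 + 56 + 926 + 700 + 476 = 3401
Divide by 7: 3401 / 7 = 485.86

485.86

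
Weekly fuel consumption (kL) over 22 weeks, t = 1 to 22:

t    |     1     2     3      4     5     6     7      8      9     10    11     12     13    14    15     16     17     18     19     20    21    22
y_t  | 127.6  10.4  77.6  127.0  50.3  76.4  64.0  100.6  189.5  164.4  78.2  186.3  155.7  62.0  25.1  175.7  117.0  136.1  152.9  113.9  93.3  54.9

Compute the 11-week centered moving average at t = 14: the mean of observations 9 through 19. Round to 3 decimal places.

131.173

Sum of periods 9–19: 189.5 + 164.4 + 78.2 + 186.3 + 155.7 + 62.0 + 25.1 + 175.7 + 117.0 + 136.1 + 152.9 = 1442.9
Divide by 11: 1442.9 / 11 = 131.173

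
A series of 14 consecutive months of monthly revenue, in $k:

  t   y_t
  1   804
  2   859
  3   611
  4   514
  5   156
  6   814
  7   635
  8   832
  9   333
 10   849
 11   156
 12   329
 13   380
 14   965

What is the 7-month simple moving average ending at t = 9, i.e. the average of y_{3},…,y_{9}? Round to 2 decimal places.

556.43

Sum of periods 3–9: 611 + 514 + 156 + 814 + 635 + 832 + 333 = 3895
Divide by 7: 3895 / 7 = 556.43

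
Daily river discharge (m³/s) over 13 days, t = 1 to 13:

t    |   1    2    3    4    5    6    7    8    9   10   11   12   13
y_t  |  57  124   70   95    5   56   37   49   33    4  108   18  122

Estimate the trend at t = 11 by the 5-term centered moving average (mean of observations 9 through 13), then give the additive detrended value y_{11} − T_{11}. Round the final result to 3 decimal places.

51.000

Trend T_11 = (33 + 4 + 108 + 18 + 122) / 5 = 285/5 = 57.00000
Detrended value: 108 − 57.00000 = 51.000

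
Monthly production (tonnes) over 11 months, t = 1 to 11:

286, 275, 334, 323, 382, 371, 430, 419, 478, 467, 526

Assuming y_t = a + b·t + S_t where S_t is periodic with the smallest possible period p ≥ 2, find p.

First differences y_{t+1} − y_t: -11, 59, -11, 59, -11, 59, …
The difference pattern repeats every 2 terms and not for any smaller step, so p = 2.

2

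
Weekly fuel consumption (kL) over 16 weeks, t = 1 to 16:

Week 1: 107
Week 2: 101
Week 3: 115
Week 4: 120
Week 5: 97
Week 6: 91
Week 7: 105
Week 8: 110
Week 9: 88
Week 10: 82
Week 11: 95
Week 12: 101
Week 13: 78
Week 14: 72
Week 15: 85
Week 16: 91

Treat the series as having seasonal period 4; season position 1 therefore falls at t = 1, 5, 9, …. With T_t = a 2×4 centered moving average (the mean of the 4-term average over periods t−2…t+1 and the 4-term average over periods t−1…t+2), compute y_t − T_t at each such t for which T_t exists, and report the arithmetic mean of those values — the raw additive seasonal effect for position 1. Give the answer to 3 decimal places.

Season position 1 occurs at t = 5, 9, 13 (where T_t is defined).
t=5: T_5 = 104.50000; y_5 − T_5 = 97 − 104.50000 = -7.50000
t=9: T_9 = 95.00000; y_9 − T_9 = 88 − 95.00000 = -7.00000
t=13: T_13 = 85.25000; y_13 − T_13 = 78 − 85.25000 = -7.25000
Mean deviation: (-7.50000 + -7.00000 + -7.25000) / 3 = -7.250

-7.250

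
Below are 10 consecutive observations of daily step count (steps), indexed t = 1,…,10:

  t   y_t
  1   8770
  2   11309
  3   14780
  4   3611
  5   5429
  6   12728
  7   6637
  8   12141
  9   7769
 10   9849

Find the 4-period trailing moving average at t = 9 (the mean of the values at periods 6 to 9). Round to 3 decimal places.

Sum of periods 6–9: 12728 + 6637 + 12141 + 7769 = 39275
Divide by 4: 39275 / 4 = 9818.750

9818.750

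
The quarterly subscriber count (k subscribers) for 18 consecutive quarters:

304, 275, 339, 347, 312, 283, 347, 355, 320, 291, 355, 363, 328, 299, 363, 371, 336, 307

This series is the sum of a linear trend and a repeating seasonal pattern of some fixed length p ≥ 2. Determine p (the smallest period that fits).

First differences y_{t+1} − y_t: -29, 64, 8, -35, -29, 64, 8, -35, -29, 64, …
The difference pattern repeats every 4 terms and not for any smaller step, so p = 4.

4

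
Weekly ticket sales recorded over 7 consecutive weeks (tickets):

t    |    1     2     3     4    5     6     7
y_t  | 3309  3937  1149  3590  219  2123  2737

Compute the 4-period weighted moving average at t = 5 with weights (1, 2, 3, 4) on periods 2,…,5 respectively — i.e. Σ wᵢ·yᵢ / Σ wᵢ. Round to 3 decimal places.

Weighted sum: 1·3937 + 2·1149 + 3·3590 + 4·219 = 3937 + 2298 + 10770 + 876 = 17881
Weight total: 1 + 2 + 3 + 4 = 10
WMA = 17881 / 10 = 1788.100

1788.100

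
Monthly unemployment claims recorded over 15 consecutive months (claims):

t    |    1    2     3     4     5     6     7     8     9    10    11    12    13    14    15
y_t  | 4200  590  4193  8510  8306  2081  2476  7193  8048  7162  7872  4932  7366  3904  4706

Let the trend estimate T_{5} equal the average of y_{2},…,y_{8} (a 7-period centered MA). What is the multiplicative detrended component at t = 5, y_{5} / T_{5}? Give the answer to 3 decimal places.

1.743

Trend T_5 = (590 + 4193 + 8510 + 8306 + 2081 + 2476 + 7193) / 7 = 33349/7 = 4764.14286
Ratio to trend: 8306 / 4764.14286 = 1.743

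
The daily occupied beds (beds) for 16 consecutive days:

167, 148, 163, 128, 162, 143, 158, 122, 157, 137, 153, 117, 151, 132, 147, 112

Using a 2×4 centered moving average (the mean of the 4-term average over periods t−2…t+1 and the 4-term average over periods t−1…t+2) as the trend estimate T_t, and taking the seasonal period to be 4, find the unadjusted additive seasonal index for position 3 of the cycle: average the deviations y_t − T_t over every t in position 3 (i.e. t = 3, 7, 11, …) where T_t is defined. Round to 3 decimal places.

Season position 3 occurs at t = 3, 7, 11 (where T_t is defined).
t=3: T_3 = 150.87500; y_3 − T_3 = 163 − 150.87500 = 12.12500
t=7: T_7 = 145.62500; y_7 − T_7 = 158 − 145.62500 = 12.37500
t=11: T_11 = 140.25000; y_11 − T_11 = 153 − 140.25000 = 12.75000
Mean deviation: (12.12500 + 12.37500 + 12.75000) / 3 = 12.417

12.417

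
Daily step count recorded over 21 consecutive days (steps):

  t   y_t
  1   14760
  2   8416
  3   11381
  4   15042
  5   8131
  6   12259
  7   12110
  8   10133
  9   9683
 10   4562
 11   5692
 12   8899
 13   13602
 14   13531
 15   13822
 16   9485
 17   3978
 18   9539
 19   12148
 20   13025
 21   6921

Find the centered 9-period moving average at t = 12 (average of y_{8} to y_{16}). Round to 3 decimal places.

9934.333

Sum of periods 8–16: 10133 + 9683 + 4562 + 5692 + 8899 + 13602 + 13531 + 13822 + 9485 = 89409
Divide by 9: 89409 / 9 = 9934.333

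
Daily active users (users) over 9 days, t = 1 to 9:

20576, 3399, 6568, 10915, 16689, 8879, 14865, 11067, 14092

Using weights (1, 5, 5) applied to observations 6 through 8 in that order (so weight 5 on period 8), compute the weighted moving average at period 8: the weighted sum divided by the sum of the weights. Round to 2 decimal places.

12594.45

Weighted sum: 1·8879 + 5·14865 + 5·11067 = 8879 + 74325 + 55335 = 138539
Weight total: 1 + 5 + 5 = 11
WMA = 138539 / 11 = 12594.45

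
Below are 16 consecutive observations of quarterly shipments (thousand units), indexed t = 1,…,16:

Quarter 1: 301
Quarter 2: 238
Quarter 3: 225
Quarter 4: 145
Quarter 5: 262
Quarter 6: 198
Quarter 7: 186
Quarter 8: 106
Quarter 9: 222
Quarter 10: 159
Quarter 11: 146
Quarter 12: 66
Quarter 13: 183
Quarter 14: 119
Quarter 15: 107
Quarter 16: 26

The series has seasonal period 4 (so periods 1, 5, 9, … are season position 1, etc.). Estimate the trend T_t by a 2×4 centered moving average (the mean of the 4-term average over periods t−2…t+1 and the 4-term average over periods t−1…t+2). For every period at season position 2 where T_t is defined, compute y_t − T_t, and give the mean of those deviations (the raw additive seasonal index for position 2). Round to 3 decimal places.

Season position 2 occurs at t = 6, 10, 14 (where T_t is defined).
t=6: T_6 = 192.87500; y_6 − T_6 = 198 − 192.87500 = 5.12500
t=10: T_10 = 153.25000; y_10 − T_10 = 159 − 153.25000 = 5.75000
t=14: T_14 = 113.75000; y_14 − T_14 = 119 − 113.75000 = 5.25000
Mean deviation: (5.12500 + 5.75000 + 5.25000) / 3 = 5.375

5.375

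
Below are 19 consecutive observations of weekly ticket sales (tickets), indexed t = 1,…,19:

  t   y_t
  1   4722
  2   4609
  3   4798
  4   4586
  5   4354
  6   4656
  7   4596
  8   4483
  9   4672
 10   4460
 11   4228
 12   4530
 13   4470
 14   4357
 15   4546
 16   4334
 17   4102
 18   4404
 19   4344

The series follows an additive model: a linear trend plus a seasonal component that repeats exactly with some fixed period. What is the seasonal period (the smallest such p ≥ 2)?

6

First differences y_{t+1} − y_t: -113, 189, -212, -232, 302, -60, -113, 189, -212, -232, 302, -60, -113, 189, …
The difference pattern repeats every 6 terms and not for any smaller step, so p = 6.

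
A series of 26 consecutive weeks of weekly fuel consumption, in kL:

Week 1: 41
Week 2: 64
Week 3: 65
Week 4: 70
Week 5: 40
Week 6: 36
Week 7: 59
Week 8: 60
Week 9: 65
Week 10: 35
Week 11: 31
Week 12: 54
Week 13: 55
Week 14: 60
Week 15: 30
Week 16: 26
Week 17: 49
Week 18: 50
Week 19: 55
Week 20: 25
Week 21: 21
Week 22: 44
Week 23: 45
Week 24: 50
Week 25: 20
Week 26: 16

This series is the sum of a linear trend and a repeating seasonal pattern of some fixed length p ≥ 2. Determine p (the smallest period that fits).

5

First differences y_{t+1} − y_t: 23, 1, 5, -30, -4, 23, 1, 5, -30, -4, 23, 1, …
The difference pattern repeats every 5 terms and not for any smaller step, so p = 5.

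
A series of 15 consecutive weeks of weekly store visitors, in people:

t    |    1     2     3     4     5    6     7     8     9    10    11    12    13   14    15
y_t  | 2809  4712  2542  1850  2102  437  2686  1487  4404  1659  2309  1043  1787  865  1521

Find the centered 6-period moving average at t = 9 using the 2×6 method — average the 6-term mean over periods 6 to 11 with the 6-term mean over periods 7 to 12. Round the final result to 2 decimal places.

Sum over 6–11: 437 + 2686 + 1487 + 4404 + 1659 + 2309 = 12982
Sum over 7–12: 2686 + 1487 + 4404 + 1659 + 2309 + 1043 = 13588
CMA at t=9 = (12982 + 13588) / (2·6) = 26570 / 12 = 2214.17

2214.17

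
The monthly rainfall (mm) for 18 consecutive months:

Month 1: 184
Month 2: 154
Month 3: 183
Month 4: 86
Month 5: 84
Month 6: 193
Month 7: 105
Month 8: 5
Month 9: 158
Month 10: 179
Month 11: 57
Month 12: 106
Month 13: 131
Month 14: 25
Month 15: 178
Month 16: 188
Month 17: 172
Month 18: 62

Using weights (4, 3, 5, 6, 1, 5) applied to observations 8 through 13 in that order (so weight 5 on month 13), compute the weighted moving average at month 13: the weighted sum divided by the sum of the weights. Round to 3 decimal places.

103.833

Weighted sum: 4·5 + 3·158 + 5·179 + 6·57 + 1·106 + 5·131 = 20 + 474 + 895 + 342 + 106 + 655 = 2492
Weight total: 4 + 3 + 5 + 6 + 1 + 5 = 24
WMA = 2492 / 24 = 103.833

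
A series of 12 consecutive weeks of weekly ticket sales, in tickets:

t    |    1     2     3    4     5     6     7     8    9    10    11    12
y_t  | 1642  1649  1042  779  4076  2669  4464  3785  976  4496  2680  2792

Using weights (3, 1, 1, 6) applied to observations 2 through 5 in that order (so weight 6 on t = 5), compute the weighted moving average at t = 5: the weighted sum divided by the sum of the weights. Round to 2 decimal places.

Weighted sum: 3·1649 + 1·1042 + 1·779 + 6·4076 = 4947 + 1042 + 779 + 24456 = 31224
Weight total: 3 + 1 + 1 + 6 = 11
WMA = 31224 / 11 = 2838.55

2838.55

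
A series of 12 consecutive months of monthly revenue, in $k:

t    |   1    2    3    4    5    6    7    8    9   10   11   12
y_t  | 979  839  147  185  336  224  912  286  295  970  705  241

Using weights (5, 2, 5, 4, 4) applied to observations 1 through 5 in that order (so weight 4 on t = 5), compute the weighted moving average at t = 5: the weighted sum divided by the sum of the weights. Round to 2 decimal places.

469.60

Weighted sum: 5·979 + 2·839 + 5·147 + 4·185 + 4·336 = 4895 + 1678 + 735 + 740 + 1344 = 9392
Weight total: 5 + 2 + 5 + 4 + 4 = 20
WMA = 9392 / 20 = 469.60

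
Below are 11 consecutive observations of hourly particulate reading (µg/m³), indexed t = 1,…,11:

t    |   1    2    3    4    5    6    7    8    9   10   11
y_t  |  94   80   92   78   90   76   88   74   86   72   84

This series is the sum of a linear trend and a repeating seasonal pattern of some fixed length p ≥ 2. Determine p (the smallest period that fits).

First differences y_{t+1} − y_t: -14, 12, -14, 12, -14, 12, …
The difference pattern repeats every 2 terms and not for any smaller step, so p = 2.

2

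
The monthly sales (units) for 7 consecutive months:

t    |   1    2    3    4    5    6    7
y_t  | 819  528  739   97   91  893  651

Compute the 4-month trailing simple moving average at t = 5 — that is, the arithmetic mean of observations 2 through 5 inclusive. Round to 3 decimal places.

363.750

Sum of periods 2–5: 528 + 739 + 97 + 91 = 1455
Divide by 4: 1455 / 4 = 363.750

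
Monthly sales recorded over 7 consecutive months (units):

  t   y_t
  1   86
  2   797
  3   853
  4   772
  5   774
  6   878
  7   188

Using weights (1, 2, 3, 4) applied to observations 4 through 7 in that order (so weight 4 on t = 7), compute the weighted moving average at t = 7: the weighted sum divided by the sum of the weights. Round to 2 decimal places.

Weighted sum: 1·772 + 2·774 + 3·878 + 4·188 = 772 + 1548 + 2634 + 752 = 5706
Weight total: 1 + 2 + 3 + 4 = 10
WMA = 5706 / 10 = 570.60

570.60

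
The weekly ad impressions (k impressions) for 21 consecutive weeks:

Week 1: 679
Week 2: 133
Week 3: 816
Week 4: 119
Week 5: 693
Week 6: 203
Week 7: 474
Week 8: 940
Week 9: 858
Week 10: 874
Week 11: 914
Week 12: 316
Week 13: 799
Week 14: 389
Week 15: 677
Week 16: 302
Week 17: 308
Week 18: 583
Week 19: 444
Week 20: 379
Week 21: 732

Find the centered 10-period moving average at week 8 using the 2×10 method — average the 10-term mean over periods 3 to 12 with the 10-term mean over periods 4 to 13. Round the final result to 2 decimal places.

Sum over 3–12: 816 + 119 + 693 + 203 + 474 + 940 + 858 + 874 + 914 + 316 = 6207
Sum over 4–13: 119 + 693 + 203 + 474 + 940 + 858 + 874 + 914 + 316 + 799 = 6190
CMA at t=8 = (6207 + 6190) / (2·10) = 12397 / 20 = 619.85

619.85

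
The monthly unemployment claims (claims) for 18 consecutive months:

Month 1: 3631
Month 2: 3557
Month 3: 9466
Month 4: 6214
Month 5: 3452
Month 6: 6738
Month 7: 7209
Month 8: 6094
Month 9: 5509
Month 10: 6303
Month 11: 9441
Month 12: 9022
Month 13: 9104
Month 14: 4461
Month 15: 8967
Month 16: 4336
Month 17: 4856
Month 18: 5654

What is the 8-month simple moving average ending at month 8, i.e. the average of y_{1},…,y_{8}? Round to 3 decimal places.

Sum of periods 1–8: 3631 + 3557 + 9466 + 6214 + 3452 + 6738 + 7209 + 6094 = 46361
Divide by 8: 46361 / 8 = 5795.125

5795.125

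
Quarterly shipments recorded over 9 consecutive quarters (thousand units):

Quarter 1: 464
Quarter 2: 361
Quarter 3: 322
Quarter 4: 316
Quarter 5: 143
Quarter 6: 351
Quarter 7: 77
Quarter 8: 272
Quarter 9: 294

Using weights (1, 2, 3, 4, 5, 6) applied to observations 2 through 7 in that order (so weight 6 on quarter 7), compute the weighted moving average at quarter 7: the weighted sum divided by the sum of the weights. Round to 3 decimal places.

225.810

Weighted sum: 1·361 + 2·322 + 3·316 + 4·143 + 5·351 + 6·77 = 361 + 644 + 948 + 572 + 1755 + 462 = 4742
Weight total: 1 + 2 + 3 + 4 + 5 + 6 = 21
WMA = 4742 / 21 = 225.810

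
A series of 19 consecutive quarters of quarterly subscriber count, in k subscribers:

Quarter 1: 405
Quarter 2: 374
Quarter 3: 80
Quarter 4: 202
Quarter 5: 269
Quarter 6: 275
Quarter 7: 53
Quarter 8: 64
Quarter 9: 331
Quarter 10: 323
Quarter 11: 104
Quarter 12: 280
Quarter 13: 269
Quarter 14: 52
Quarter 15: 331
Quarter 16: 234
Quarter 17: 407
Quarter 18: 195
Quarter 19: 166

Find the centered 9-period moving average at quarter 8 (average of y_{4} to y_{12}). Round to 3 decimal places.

Sum of periods 4–12: 202 + 269 + 275 + 53 + 64 + 331 + 323 + 104 + 280 = 1901
Divide by 9: 1901 / 9 = 211.222

211.222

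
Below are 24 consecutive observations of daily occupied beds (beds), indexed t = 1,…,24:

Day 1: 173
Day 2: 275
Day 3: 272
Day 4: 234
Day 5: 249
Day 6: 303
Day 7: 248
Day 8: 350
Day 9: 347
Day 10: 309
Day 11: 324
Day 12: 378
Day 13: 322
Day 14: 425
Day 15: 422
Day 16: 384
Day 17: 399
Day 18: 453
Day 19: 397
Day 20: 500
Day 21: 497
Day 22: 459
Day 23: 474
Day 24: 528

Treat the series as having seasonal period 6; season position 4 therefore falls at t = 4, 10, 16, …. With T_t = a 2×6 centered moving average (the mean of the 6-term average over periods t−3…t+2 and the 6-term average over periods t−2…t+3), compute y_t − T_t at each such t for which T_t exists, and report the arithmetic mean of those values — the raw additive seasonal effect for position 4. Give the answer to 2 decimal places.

Season position 4 occurs at t = 4, 10, 16 (where T_t is defined).
t=4: T_4 = 257.2500; y_4 − T_4 = 234 − 257.2500 = -23.2500
t=10: T_10 = 332.1667; y_10 − T_10 = 309 − 332.1667 = -23.1667
t=16: T_16 = 407.0833; y_16 − T_16 = 384 − 407.0833 = -23.0833
Mean deviation: (-23.2500 + -23.1667 + -23.0833) / 3 = -23.17

-23.17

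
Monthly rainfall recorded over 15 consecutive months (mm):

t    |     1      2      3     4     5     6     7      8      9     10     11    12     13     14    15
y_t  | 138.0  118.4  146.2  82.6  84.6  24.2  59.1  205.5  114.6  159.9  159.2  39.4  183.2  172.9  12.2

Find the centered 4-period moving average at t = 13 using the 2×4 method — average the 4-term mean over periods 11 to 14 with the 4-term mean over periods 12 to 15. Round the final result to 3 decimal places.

120.300

Sum over 11–14: 159.2 + 39.4 + 183.2 + 172.9 = 554.7
Sum over 12–15: 39.4 + 183.2 + 172.9 + 12.2 = 407.7
CMA at t=13 = (554.7 + 407.7) / (2·4) = 962.4 / 8 = 120.300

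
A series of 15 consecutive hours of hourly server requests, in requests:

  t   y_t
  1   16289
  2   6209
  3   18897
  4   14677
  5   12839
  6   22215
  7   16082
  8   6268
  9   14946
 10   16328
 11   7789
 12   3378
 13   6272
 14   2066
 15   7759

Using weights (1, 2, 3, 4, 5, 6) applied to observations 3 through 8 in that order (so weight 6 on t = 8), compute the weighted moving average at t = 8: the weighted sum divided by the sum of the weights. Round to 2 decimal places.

Weighted sum: 1·18897 + 2·14677 + 3·12839 + 4·22215 + 5·16082 + 6·6268 = 18897 + 29354 + 38517 + 88860 + 80410 + 37608 = 293646
Weight total: 1 + 2 + 3 + 4 + 5 + 6 = 21
WMA = 293646 / 21 = 13983.14

13983.14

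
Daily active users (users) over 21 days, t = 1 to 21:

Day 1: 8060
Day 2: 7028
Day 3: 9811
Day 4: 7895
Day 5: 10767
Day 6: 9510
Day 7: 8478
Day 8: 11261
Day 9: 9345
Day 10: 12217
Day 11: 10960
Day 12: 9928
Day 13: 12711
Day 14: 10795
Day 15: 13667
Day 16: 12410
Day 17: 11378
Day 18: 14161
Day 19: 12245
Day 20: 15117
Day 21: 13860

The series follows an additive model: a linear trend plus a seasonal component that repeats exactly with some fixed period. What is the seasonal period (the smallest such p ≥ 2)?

First differences y_{t+1} − y_t: -1032, 2783, -1916, 2872, -1257, -1032, 2783, -1916, 2872, -1257, -1032, 2783, …
The difference pattern repeats every 5 terms and not for any smaller step, so p = 5.

5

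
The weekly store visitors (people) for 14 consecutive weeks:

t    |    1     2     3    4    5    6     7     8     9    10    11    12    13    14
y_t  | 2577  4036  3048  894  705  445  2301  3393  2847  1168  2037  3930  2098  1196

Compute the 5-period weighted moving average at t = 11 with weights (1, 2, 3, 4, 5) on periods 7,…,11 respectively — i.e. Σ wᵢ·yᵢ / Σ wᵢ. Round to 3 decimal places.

Weighted sum: 1·2301 + 2·3393 + 3·2847 + 4·1168 + 5·2037 = 2301 + 6786 + 8541 + 4672 + 10185 = 32485
Weight total: 1 + 2 + 3 + 4 + 5 = 15
WMA = 32485 / 15 = 2165.667

2165.667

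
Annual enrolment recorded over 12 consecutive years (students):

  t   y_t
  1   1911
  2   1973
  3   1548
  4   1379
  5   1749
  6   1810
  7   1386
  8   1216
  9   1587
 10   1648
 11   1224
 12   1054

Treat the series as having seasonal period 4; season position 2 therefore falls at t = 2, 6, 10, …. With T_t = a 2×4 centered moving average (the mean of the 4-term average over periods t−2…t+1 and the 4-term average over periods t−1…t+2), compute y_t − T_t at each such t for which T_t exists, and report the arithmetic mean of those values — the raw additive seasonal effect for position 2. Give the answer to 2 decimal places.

249.44

Season position 2 occurs at t = 6, 10 (where T_t is defined).
t=6: T_6 = 1560.6250; y_6 − T_6 = 1810 − 1560.6250 = 249.3750
t=10: T_10 = 1398.5000; y_10 − T_10 = 1648 − 1398.5000 = 249.5000
Mean deviation: (249.3750 + 249.5000) / 2 = 249.44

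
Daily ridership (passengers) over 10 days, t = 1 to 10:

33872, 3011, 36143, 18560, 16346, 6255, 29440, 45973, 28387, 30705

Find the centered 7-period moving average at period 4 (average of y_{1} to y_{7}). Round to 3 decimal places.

Sum of periods 1–7: 33872 + 3011 + 36143 + 18560 + 16346 + 6255 + 29440 = 143627
Divide by 7: 143627 / 7 = 20518.143

20518.143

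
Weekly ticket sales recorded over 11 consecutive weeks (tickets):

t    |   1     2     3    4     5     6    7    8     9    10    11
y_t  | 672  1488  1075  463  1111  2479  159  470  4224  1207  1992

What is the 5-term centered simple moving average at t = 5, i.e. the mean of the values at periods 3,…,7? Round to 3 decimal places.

1057.400

Sum of periods 3–7: 1075 + 463 + 1111 + 2479 + 159 = 5287
Divide by 5: 5287 / 5 = 1057.400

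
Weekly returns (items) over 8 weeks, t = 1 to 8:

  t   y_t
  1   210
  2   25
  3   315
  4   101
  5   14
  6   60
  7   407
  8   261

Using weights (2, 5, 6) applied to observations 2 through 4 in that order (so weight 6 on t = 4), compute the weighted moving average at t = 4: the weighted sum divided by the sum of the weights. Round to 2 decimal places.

Weighted sum: 2·25 + 5·315 + 6·101 = 50 + 1575 + 606 = 2231
Weight total: 2 + 5 + 6 = 13
WMA = 2231 / 13 = 171.62

171.62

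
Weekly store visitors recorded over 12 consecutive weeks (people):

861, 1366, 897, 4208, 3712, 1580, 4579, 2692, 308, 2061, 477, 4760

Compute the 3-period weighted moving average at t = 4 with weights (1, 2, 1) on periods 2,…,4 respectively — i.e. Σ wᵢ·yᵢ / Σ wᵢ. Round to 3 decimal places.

Weighted sum: 1·1366 + 2·897 + 1·4208 = 1366 + 1794 + 4208 = 7368
Weight total: 1 + 2 + 1 = 4
WMA = 7368 / 4 = 1842.000

1842.000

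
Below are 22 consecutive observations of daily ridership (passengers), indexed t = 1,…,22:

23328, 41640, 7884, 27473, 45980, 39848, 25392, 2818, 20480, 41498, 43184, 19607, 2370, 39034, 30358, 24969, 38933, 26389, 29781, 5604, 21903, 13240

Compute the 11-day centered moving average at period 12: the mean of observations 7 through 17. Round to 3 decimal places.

26240.273

Sum of periods 7–17: 25392 + 2818 + 20480 + 41498 + 43184 + 19607 + 2370 + 39034 + 30358 + 24969 + 38933 = 288643
Divide by 11: 288643 / 11 = 26240.273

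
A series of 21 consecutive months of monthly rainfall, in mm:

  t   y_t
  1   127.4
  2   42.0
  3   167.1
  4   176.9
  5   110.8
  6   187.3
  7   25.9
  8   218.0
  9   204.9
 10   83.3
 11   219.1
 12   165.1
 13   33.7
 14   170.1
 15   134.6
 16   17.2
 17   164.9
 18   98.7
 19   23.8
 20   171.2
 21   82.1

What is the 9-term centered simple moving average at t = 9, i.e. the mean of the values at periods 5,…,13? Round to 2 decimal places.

138.68

Sum of periods 5–13: 110.8 + 187.3 + 25.9 + 218.0 + 204.9 + 83.3 + 219.1 + 165.1 + 33.7 = 1248.1
Divide by 9: 1248.1 / 9 = 138.68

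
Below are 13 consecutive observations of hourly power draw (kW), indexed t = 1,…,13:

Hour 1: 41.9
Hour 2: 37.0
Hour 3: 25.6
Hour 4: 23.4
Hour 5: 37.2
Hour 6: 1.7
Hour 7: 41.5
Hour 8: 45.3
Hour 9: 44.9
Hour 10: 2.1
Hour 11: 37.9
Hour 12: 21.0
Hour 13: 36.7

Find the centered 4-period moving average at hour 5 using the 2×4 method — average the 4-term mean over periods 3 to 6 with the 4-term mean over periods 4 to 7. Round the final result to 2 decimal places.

Sum over 3–6: 25.6 + 23.4 + 37.2 + 1.7 = 87.9
Sum over 4–7: 23.4 + 37.2 + 1.7 + 41.5 = 103.8
CMA at t=5 = (87.9 + 103.8) / (2·4) = 191.7 / 8 = 23.96

23.96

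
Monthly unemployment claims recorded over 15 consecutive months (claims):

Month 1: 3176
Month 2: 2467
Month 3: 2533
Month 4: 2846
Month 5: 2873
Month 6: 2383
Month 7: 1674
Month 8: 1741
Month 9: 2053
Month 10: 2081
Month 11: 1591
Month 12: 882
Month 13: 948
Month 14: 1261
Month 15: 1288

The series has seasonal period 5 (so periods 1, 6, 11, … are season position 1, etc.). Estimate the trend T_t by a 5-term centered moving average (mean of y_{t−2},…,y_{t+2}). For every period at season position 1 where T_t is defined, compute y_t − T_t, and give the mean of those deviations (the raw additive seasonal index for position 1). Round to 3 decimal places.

79.800

Season position 1 occurs at t = 6, 11 (where T_t is defined).
t=6: T_6 = 2303.40000; y_6 − T_6 = 2383 − 2303.40000 = 79.60000
t=11: T_11 = 1511.00000; y_11 − T_11 = 1591 − 1511.00000 = 80.00000
Mean deviation: (79.60000 + 80.00000) / 2 = 79.800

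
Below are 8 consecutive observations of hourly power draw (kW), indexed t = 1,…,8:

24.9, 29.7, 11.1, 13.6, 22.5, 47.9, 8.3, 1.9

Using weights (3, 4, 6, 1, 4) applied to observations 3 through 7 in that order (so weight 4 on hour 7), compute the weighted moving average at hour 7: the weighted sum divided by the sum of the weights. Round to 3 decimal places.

16.878

Weighted sum: 3·11.1 + 4·13.6 + 6·22.5 + 1·47.9 + 4·8.3 = 33.3 + 54.4 + 135.0 + 47.9 + 33.2 = 303.8
Weight total: 3 + 4 + 6 + 1 + 4 = 18
WMA = 303.8 / 18 = 16.878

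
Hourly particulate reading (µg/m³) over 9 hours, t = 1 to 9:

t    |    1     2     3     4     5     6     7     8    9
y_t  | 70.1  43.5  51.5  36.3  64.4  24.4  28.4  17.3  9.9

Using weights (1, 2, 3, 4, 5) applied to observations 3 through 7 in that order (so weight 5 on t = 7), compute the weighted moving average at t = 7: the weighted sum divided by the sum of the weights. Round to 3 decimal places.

Weighted sum: 1·51.5 + 2·36.3 + 3·64.4 + 4·24.4 + 5·28.4 = 51.5 + 72.6 + 193.2 + 97.6 + 142.0 = 556.9
Weight total: 1 + 2 + 3 + 4 + 5 = 15
WMA = 556.9 / 15 = 37.127

37.127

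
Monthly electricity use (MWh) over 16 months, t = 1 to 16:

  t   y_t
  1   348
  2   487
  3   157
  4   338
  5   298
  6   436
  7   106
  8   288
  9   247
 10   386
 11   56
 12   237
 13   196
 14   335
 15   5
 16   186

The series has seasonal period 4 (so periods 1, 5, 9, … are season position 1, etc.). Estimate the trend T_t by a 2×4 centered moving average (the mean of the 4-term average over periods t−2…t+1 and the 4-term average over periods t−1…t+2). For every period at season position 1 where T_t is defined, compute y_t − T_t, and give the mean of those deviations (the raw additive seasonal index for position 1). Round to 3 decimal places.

Season position 1 occurs at t = 5, 9, 13 (where T_t is defined).
t=5: T_5 = 300.87500; y_5 − T_5 = 298 − 300.87500 = -2.87500
t=9: T_9 = 250.50000; y_9 − T_9 = 247 − 250.50000 = -3.50000
t=13: T_13 = 199.62500; y_13 − T_13 = 196 − 199.62500 = -3.62500
Mean deviation: (-2.87500 + -3.50000 + -3.62500) / 3 = -3.333

-3.333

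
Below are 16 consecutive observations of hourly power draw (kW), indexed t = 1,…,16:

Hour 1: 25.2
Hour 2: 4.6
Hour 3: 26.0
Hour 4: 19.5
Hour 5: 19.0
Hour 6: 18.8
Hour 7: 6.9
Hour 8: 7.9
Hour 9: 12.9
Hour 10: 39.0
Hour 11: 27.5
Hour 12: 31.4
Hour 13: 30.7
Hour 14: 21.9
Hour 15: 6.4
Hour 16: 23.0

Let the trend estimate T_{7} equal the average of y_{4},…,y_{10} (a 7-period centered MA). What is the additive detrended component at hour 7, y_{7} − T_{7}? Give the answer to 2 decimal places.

Trend T_7 = (19.5 + 19.0 + 18.8 + 6.9 + 7.9 + 12.9 + 39.0) / 7 = 124.0/7 = 17.7143
Detrended value: 6.9 − 17.7143 = -10.81

-10.81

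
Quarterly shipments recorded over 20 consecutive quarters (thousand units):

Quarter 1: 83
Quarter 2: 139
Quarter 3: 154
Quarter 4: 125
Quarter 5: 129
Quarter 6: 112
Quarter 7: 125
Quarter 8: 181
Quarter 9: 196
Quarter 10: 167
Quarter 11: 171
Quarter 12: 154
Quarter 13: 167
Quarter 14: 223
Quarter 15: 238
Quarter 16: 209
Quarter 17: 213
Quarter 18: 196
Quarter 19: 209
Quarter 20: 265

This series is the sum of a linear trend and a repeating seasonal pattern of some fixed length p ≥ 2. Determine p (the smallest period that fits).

6

First differences y_{t+1} − y_t: 56, 15, -29, 4, -17, 13, 56, 15, -29, 4, -17, 13, 56, 15, …
The difference pattern repeats every 6 terms and not for any smaller step, so p = 6.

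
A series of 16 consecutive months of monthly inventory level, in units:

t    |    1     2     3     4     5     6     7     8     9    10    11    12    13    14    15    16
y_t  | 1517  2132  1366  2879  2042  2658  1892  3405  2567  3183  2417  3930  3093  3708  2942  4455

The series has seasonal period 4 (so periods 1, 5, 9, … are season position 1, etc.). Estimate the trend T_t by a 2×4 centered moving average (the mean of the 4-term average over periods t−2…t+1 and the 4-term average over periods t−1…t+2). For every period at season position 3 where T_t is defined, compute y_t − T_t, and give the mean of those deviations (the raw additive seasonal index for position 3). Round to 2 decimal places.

-673.00

Season position 3 occurs at t = 3, 7, 11 (where T_t is defined).
t=3: T_3 = 2039.1250; y_3 − T_3 = 1366 − 2039.1250 = -673.1250
t=7: T_7 = 2564.8750; y_7 − T_7 = 1892 − 2564.8750 = -672.8750
t=11: T_11 = 3090.0000; y_11 − T_11 = 2417 − 3090.0000 = -673.0000
Mean deviation: (-673.1250 + -672.8750 + -673.0000) / 3 = -673.00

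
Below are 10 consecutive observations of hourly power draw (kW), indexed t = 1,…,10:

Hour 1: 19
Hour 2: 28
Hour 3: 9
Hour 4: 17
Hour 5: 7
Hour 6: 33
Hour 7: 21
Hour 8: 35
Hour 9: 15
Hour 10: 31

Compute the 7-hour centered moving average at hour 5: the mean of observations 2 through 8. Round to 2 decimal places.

Sum of periods 2–8: 28 + 9 + 17 + 7 + 33 + 21 + 35 = 150
Divide by 7: 150 / 7 = 21.43

21.43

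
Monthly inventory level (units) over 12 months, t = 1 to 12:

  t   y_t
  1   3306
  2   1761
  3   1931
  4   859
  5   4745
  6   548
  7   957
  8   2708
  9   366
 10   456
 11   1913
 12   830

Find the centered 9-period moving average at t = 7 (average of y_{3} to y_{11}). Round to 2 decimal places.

Sum of periods 3–11: 1931 + 859 + 4745 + 548 + 957 + 2708 + 366 + 456 + 1913 = 14483
Divide by 9: 14483 / 9 = 1609.22

1609.22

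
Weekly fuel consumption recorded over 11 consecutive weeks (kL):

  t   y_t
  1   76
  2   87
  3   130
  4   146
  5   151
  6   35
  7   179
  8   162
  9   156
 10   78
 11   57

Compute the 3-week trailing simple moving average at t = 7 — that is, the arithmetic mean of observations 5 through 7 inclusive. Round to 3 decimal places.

121.667

Sum of periods 5–7: 151 + 35 + 179 = 365
Divide by 3: 365 / 3 = 121.667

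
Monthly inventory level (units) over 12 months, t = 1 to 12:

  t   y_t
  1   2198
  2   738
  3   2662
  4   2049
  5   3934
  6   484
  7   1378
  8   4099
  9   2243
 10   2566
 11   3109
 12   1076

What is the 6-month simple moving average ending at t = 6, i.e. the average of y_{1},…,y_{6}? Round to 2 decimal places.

2010.83

Sum of periods 1–6: 2198 + 738 + 2662 + 2049 + 3934 + 484 = 12065
Divide by 6: 12065 / 6 = 2010.83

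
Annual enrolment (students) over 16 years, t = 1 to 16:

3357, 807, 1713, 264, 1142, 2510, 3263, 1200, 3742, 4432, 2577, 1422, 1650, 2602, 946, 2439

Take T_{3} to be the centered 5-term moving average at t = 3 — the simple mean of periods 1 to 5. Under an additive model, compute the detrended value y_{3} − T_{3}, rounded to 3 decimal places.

256.400

Trend T_3 = (3357 + 807 + 1713 + 264 + 1142) / 5 = 7283/5 = 1456.60000
Detrended value: 1713 − 1456.60000 = 256.400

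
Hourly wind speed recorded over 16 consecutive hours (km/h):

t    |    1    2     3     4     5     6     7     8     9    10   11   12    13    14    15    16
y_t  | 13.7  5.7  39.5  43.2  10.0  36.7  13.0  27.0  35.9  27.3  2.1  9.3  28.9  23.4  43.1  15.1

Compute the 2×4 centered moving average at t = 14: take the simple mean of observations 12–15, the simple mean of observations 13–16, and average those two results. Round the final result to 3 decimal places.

Sum over 12–15: 9.3 + 28.9 + 23.4 + 43.1 = 104.7
Sum over 13–16: 28.9 + 23.4 + 43.1 + 15.1 = 110.5
CMA at t=14 = (104.7 + 110.5) / (2·4) = 215.2 / 8 = 26.900

26.900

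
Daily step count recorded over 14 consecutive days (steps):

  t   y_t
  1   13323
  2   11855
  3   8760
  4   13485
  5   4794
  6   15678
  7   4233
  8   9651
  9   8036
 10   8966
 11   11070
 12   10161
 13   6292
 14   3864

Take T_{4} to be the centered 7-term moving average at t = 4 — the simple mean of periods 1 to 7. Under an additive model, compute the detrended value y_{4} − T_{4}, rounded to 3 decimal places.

Trend T_4 = (13323 + 11855 + 8760 + 13485 + 4794 + 15678 + 4233) / 7 = 72128/7 = 10304.00000
Detrended value: 13485 − 10304.00000 = 3181.000

3181.000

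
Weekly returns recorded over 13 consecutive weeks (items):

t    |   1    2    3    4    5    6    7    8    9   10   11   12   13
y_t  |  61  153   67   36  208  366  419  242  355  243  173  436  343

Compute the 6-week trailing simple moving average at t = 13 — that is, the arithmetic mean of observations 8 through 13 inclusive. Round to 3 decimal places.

298.667

Sum of periods 8–13: 242 + 355 + 243 + 173 + 436 + 343 = 1792
Divide by 6: 1792 / 6 = 298.667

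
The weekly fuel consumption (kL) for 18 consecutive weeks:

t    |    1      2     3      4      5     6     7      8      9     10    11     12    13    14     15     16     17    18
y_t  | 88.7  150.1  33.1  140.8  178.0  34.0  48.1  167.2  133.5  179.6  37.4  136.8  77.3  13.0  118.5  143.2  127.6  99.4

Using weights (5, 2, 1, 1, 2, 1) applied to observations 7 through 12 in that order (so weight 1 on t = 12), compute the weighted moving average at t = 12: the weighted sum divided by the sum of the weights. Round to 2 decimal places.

Weighted sum: 5·48.1 + 2·167.2 + 1·133.5 + 1·179.6 + 2·37.4 + 1·136.8 = 240.5 + 334.4 + 133.5 + 179.6 + 74.8 + 136.8 = 1099.6
Weight total: 5 + 2 + 1 + 1 + 2 + 1 = 12
WMA = 1099.6 / 12 = 91.63

91.63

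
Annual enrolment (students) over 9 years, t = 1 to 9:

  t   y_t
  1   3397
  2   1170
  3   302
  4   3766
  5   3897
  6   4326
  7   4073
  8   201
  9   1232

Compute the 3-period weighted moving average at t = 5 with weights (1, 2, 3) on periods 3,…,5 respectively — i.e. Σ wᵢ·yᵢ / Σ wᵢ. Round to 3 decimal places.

3254.167

Weighted sum: 1·302 + 2·3766 + 3·3897 = 302 + 7532 + 11691 = 19525
Weight total: 1 + 2 + 3 = 6
WMA = 19525 / 6 = 3254.167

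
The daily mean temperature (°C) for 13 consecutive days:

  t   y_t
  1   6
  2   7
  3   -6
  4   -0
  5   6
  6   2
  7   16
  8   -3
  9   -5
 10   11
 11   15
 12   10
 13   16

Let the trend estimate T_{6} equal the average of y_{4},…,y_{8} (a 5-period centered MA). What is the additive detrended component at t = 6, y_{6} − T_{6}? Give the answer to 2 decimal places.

Trend T_6 = ((-0) + 6 + 2 + 16 + (-3)) / 5 = 21/5 = 4.2000
Detrended value: 2 − 4.2000 = -2.20

-2.20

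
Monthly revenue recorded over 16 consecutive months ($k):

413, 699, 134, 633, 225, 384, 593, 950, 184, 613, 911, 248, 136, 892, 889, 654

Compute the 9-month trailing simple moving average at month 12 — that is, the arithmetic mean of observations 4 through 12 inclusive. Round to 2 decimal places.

Sum of periods 4–12: 633 + 225 + 384 + 593 + 950 + 184 + 613 + 911 + 248 = 4741
Divide by 9: 4741 / 9 = 526.78

526.78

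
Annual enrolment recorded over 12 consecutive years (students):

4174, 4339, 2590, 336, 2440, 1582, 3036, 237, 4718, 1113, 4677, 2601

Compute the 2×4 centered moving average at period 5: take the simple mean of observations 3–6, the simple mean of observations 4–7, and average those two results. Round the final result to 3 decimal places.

1792.750

Sum over 3–6: 2590 + 336 + 2440 + 1582 = 6948
Sum over 4–7: 336 + 2440 + 1582 + 3036 = 7394
CMA at t=5 = (6948 + 7394) / (2·4) = 14342 / 8 = 1792.750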